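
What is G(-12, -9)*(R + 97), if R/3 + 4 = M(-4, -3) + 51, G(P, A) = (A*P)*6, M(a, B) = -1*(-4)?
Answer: 162000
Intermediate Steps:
M(a, B) = 4
G(P, A) = 6*A*P
R = 153 (R = -12 + 3*(4 + 51) = -12 + 3*55 = -12 + 165 = 153)
G(-12, -9)*(R + 97) = (6*(-9)*(-12))*(153 + 97) = 648*250 = 162000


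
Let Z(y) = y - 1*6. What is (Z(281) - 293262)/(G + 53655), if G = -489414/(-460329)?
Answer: -44956804241/8233147303 ≈ -5.4605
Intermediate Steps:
G = 163138/153443 (G = -489414*(-1/460329) = 163138/153443 ≈ 1.0632)
Z(y) = -6 + y (Z(y) = y - 6 = -6 + y)
(Z(281) - 293262)/(G + 53655) = ((-6 + 281) - 293262)/(163138/153443 + 53655) = (275 - 293262)/(8233147303/153443) = -292987*153443/8233147303 = -44956804241/8233147303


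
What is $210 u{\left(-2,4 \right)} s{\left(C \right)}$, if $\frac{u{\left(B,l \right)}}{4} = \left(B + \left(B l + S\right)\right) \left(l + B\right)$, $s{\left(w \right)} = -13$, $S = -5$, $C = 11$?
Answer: $327600$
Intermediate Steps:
$u{\left(B,l \right)} = 4 \left(B + l\right) \left(-5 + B + B l\right)$ ($u{\left(B,l \right)} = 4 \left(B + \left(B l - 5\right)\right) \left(l + B\right) = 4 \left(B + \left(-5 + B l\right)\right) \left(B + l\right) = 4 \left(-5 + B + B l\right) \left(B + l\right) = 4 \left(B + l\right) \left(-5 + B + B l\right)$)
$210 u{\left(-2,4 \right)} s{\left(C \right)} = 210 \left(\left(-20\right) \left(-2\right) - 80 + 4 \left(-2\right)^{2} + 4 \left(-2\right) 4 + 4 \left(-2\right) 4^{2} + 4 \cdot 4 \left(-2\right)^{2}\right) \left(-13\right) = 210 \left(40 - 80 + 4 \cdot 4 - 32 + 4 \left(-2\right) 16 + 4 \cdot 4 \cdot 4\right) \left(-13\right) = 210 \left(40 - 80 + 16 - 32 - 128 + 64\right) \left(-13\right) = 210 \left(-120\right) \left(-13\right) = \left(-25200\right) \left(-13\right) = 327600$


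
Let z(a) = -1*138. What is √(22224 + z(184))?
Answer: 3*√2454 ≈ 148.61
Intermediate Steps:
z(a) = -138
√(22224 + z(184)) = √(22224 - 138) = √22086 = 3*√2454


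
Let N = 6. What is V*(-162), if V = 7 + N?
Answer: -2106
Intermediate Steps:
V = 13 (V = 7 + 6 = 13)
V*(-162) = 13*(-162) = -2106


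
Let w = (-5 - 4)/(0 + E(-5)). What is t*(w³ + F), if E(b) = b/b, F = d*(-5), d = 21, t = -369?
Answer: 307746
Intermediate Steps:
F = -105 (F = 21*(-5) = -105)
E(b) = 1
w = -9 (w = (-5 - 4)/(0 + 1) = -9/1 = -9*1 = -9)
t*(w³ + F) = -369*((-9)³ - 105) = -369*(-729 - 105) = -369*(-834) = 307746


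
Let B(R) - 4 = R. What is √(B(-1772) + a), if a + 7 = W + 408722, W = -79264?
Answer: √327683 ≈ 572.44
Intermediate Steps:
B(R) = 4 + R
a = 329451 (a = -7 + (-79264 + 408722) = -7 + 329458 = 329451)
√(B(-1772) + a) = √((4 - 1772) + 329451) = √(-1768 + 329451) = √327683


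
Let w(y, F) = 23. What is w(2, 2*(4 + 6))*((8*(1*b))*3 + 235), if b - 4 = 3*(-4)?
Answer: 989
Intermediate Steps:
b = -8 (b = 4 + 3*(-4) = 4 - 12 = -8)
w(2, 2*(4 + 6))*((8*(1*b))*3 + 235) = 23*((8*(1*(-8)))*3 + 235) = 23*((8*(-8))*3 + 235) = 23*(-64*3 + 235) = 23*(-192 + 235) = 23*43 = 989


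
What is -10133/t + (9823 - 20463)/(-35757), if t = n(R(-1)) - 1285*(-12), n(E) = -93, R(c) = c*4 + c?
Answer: -22138489/60894171 ≈ -0.36356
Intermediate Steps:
R(c) = 5*c (R(c) = 4*c + c = 5*c)
t = 15327 (t = -93 - 1285*(-12) = -93 + 15420 = 15327)
-10133/t + (9823 - 20463)/(-35757) = -10133/15327 + (9823 - 20463)/(-35757) = -10133*1/15327 - 10640*(-1/35757) = -10133/15327 + 10640/35757 = -22138489/60894171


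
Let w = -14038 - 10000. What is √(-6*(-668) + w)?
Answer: I*√20030 ≈ 141.53*I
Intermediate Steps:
w = -24038
√(-6*(-668) + w) = √(-6*(-668) - 24038) = √(4008 - 24038) = √(-20030) = I*√20030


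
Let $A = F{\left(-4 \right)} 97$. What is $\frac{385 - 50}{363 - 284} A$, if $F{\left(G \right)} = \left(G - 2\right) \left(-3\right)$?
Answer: $\frac{584910}{79} \approx 7403.9$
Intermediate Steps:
$F{\left(G \right)} = 6 - 3 G$ ($F{\left(G \right)} = \left(-2 + G\right) \left(-3\right) = 6 - 3 G$)
$A = 1746$ ($A = \left(6 - -12\right) 97 = \left(6 + 12\right) 97 = 18 \cdot 97 = 1746$)
$\frac{385 - 50}{363 - 284} A = \frac{385 - 50}{363 - 284} \cdot 1746 = \frac{335}{363 - 284} \cdot 1746 = \frac{335}{79} \cdot 1746 = \frac{584910}{79}$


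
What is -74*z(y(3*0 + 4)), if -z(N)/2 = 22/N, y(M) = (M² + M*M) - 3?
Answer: 3256/29 ≈ 112.28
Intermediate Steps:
y(M) = -3 + 2*M² (y(M) = (M² + M²) - 3 = 2*M² - 3 = -3 + 2*M²)
z(N) = -44/N
-74*z(y(3*0 + 4)) = -(-3256)/(-3 + 2*(3*0 + 4)²) = -(-3256)/(-3 + 2*(0 + 4)²) = -(-3256)/(-3 + 2*4²) = -(-3256)/(-3 + 2*16) = -(-3256)/(-3 + 32) = -(-3256)/29 = -74*(-44/29) = 3256/29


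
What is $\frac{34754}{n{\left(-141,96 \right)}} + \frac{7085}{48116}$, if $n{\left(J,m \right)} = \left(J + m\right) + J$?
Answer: $- \frac{835452827}{4474788} \approx -186.7$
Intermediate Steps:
$n{\left(J,m \right)} = m + 2 J$
$\frac{34754}{n{\left(-141,96 \right)}} + \frac{7085}{48116} = \frac{34754}{96 + 2 \left(-141\right)} + \frac{7085}{48116} = \frac{34754}{96 - 282} + 7085 \cdot \frac{1}{48116} = \frac{34754}{-186} + \frac{7085}{48116} = 34754 \left(- \frac{1}{186}\right) + \frac{7085}{48116} = - \frac{17377}{93} + \frac{7085}{48116} = - \frac{835452827}{4474788}$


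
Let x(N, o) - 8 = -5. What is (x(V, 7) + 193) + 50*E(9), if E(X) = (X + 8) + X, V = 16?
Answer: 1496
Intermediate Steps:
x(N, o) = 3 (x(N, o) = 8 - 5 = 3)
E(X) = 8 + 2*X (E(X) = (8 + X) + X = 8 + 2*X)
(x(V, 7) + 193) + 50*E(9) = (3 + 193) + 50*(8 + 2*9) = 196 + 50*(8 + 18) = 196 + 50*26 = 196 + 1300 = 1496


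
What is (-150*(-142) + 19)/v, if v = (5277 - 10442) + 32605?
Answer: 21319/27440 ≈ 0.77693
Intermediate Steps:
v = 27440 (v = -5165 + 32605 = 27440)
(-150*(-142) + 19)/v = (-150*(-142) + 19)/27440 = (21300 + 19)*(1/27440) = 21319*(1/27440) = 21319/27440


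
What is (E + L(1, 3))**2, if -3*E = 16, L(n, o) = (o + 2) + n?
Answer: 4/9 ≈ 0.44444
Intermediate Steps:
L(n, o) = 2 + n + o (L(n, o) = (2 + o) + n = 2 + n + o)
E = -16/3 (E = -1/3*16 = -16/3 ≈ -5.3333)
(E + L(1, 3))**2 = (-16/3 + (2 + 1 + 3))**2 = (-16/3 + 6)**2 = (2/3)**2 = 4/9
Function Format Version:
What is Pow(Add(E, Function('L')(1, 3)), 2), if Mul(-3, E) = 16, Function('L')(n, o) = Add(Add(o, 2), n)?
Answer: Rational(4, 9) ≈ 0.44444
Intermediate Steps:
Function('L')(n, o) = Add(2, n, o) (Function('L')(n, o) = Add(Add(2, o), n) = Add(2, n, o))
E = Rational(-16, 3) (E = Mul(Rational(-1, 3), 16) = Rational(-16, 3) ≈ -5.3333)
Pow(Add(E, Function('L')(1, 3)), 2) = Pow(Add(Rational(-16, 3), Add(2, 1, 3)), 2) = Pow(Add(Rational(-16, 3), 6), 2) = Pow(Rational(2, 3), 2) = Rational(4, 9)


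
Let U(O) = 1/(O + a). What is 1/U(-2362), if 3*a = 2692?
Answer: -4394/3 ≈ -1464.7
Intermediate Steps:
a = 2692/3 (a = (⅓)*2692 = 2692/3 ≈ 897.33)
U(O) = 1/(2692/3 + O) (U(O) = 1/(O + 2692/3) = 1/(2692/3 + O))
1/U(-2362) = 1/(3/(2692 + 3*(-2362))) = 1/(3/(2692 - 7086)) = 1/(3/(-4394)) = 1/(3*(-1/4394)) = 1/(-3/4394) = -4394/3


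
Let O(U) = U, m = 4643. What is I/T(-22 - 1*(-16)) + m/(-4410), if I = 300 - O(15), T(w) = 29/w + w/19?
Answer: -146006341/2588670 ≈ -56.402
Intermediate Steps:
T(w) = 29/w + w/19 (T(w) = 29/w + w*(1/19) = 29/w + w/19)
I = 285 (I = 300 - 1*15 = 300 - 15 = 285)
I/T(-22 - 1*(-16)) + m/(-4410) = 285/(29/(-22 - 1*(-16)) + (-22 - 1*(-16))/19) + 4643/(-4410) = 285/(29/(-22 + 16) + (-22 + 16)/19) + 4643*(-1/4410) = 285/(29/(-6) + (1/19)*(-6)) - 4643/4410 = 285/(29*(-⅙) - 6/19) - 4643/4410 = 285/(-29/6 - 6/19) - 4643/4410 = 285/(-587/114) - 4643/4410 = 285*(-114/587) - 4643/4410 = -32490/587 - 4643/4410 = -146006341/2588670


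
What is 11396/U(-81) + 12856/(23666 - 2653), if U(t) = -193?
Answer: -236982940/4055509 ≈ -58.435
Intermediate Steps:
11396/U(-81) + 12856/(23666 - 2653) = 11396/(-193) + 12856/(23666 - 2653) = 11396*(-1/193) + 12856/21013 = -11396/193 + 12856*(1/21013) = -11396/193 + 12856/21013 = -236982940/4055509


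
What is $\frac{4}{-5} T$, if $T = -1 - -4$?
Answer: $- \frac{12}{5} \approx -2.4$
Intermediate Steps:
$T = 3$ ($T = -1 + 4 = 3$)
$\frac{4}{-5} T = \frac{4}{-5} \cdot 3 = 4 \left(- \frac{1}{5}\right) 3 = \left(- \frac{4}{5}\right) 3 = - \frac{12}{5}$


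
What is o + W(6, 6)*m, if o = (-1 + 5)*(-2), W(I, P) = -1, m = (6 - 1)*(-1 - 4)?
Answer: 17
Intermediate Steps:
m = -25 (m = 5*(-5) = -25)
o = -8 (o = 4*(-2) = -8)
o + W(6, 6)*m = -8 - 1*(-25) = -8 + 25 = 17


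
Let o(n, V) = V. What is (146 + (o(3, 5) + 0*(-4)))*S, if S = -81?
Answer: -12231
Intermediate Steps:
(146 + (o(3, 5) + 0*(-4)))*S = (146 + (5 + 0*(-4)))*(-81) = (146 + (5 + 0))*(-81) = (146 + 5)*(-81) = 151*(-81) = -12231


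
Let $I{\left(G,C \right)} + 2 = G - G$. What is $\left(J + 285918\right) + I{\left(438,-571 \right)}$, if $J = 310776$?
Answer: $596692$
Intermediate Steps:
$I{\left(G,C \right)} = -2$ ($I{\left(G,C \right)} = -2 + \left(G - G\right) = -2 + 0 = -2$)
$\left(J + 285918\right) + I{\left(438,-571 \right)} = \left(310776 + 285918\right) - 2 = 596694 - 2 = 596692$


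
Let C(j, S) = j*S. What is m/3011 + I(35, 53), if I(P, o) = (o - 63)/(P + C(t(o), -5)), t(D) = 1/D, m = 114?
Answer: -138493/557035 ≈ -0.24863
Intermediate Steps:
t(D) = 1/D
C(j, S) = S*j
I(P, o) = (-63 + o)/(P - 5/o) (I(P, o) = (o - 63)/(P - 5/o) = (-63 + o)/(P - 5/o))
m/3011 + I(35, 53) = 114/3011 + 53*(-63 + 53)/(-5 + 35*53) = 114*(1/3011) + 53*(-10)/(-5 + 1855) = 114/3011 + 53*(-10)/1850 = 114/3011 + 53*(1/1850)*(-10) = 114/3011 - 53/185 = -138493/557035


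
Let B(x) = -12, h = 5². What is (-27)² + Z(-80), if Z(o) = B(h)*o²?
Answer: -76071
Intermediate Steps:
h = 25
Z(o) = -12*o²
(-27)² + Z(-80) = (-27)² - 12*(-80)² = 729 - 12*6400 = 729 - 76800 = -76071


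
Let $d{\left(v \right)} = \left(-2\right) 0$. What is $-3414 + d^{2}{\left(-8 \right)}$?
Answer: $-3414$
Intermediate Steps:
$d{\left(v \right)} = 0$
$-3414 + d^{2}{\left(-8 \right)} = -3414 + 0^{2} = -3414 + 0 = -3414$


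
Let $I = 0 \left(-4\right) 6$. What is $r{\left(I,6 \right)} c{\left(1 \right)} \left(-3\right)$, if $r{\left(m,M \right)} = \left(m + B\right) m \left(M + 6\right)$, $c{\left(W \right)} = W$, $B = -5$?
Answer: $0$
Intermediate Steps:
$I = 0$ ($I = 0 \cdot 6 = 0$)
$r{\left(m,M \right)} = m \left(-5 + m\right) \left(6 + M\right)$ ($r{\left(m,M \right)} = \left(m - 5\right) m \left(M + 6\right) = \left(-5 + m\right) m \left(6 + M\right) = m \left(-5 + m\right) \left(6 + M\right)$)
$r{\left(I,6 \right)} c{\left(1 \right)} \left(-3\right) = 0 \left(-30 - 30 + 6 \cdot 0 + 6 \cdot 0\right) 1 \left(-3\right) = 0 \left(-30 - 30 + 0 + 0\right) 1 \left(-3\right) = 0 \left(-60\right) 1 \left(-3\right) = 0 \cdot 1 \left(-3\right) = 0 \left(-3\right) = 0$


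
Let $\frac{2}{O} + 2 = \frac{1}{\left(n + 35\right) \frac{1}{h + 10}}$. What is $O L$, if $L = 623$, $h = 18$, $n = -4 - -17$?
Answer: $- \frac{14952}{17} \approx -879.53$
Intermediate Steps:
$n = 13$ ($n = -4 + 17 = 13$)
$O = - \frac{24}{17}$ ($O = \frac{2}{-2 + \frac{1}{\left(13 + 35\right) \frac{1}{18 + 10}}} = \frac{2}{-2 + \frac{1}{48 \cdot \frac{1}{28}}} = \frac{2}{-2 + \frac{1}{\frac{12}{7}}} = \frac{2}{-2 + \frac{7}{12}} = \frac{2}{- \frac{17}{12}} = 2 \left(- \frac{12}{17}\right) = - \frac{24}{17} \approx -1.4118$)
$O L = \left(- \frac{24}{17}\right) 623 = - \frac{14952}{17}$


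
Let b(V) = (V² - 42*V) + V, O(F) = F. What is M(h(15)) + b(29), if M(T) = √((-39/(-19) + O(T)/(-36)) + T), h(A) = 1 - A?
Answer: -348 + I*√150214/114 ≈ -348.0 + 3.3998*I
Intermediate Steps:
b(V) = V² - 41*V
M(T) = √(39/19 + 35*T/36) (M(T) = √((-39/(-19) + T/(-36)) + T) = √((-39*(-1/19) + T*(-1/36)) + T) = √((39/19 - T/36) + T) = √(39/19 + 35*T/36))
M(h(15)) + b(29) = √(26676 + 12635*(1 - 1*15))/114 + 29*(-41 + 29) = √(26676 + 12635*(1 - 15))/114 + 29*(-12) = √(26676 + 12635*(-14))/114 - 348 = √(26676 - 176890)/114 - 348 = √(-150214)/114 - 348 = (I*√150214)/114 - 348 = I*√150214/114 - 348 = -348 + I*√150214/114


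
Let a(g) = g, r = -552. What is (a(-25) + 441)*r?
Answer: -229632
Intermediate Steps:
(a(-25) + 441)*r = (-25 + 441)*(-552) = 416*(-552) = -229632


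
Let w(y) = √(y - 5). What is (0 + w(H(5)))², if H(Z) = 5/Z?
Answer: -4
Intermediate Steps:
w(y) = √(-5 + y)
(0 + w(H(5)))² = (0 + √(-5 + 5/5))² = (0 + √(-5 + 5*(⅕)))² = (0 + √(-5 + 1))² = (0 + √(-4))² = (0 + 2*I)² = (2*I)² = -4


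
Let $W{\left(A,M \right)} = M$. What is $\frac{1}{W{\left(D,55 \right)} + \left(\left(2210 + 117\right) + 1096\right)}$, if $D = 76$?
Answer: $\frac{1}{3478} \approx 0.00028752$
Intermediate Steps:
$\frac{1}{W{\left(D,55 \right)} + \left(\left(2210 + 117\right) + 1096\right)} = \frac{1}{55 + \left(\left(2210 + 117\right) + 1096\right)} = \frac{1}{55 + \left(2327 + 1096\right)} = \frac{1}{55 + 3423} = \frac{1}{3478}$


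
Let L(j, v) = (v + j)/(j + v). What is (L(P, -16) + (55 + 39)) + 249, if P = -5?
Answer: 344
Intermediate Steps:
L(j, v) = 1 (L(j, v) = (j + v)/(j + v) = 1)
(L(P, -16) + (55 + 39)) + 249 = (1 + (55 + 39)) + 249 = (1 + 94) + 249 = 95 + 249 = 344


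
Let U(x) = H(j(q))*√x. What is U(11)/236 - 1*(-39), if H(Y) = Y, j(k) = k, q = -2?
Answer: 39 - √11/118 ≈ 38.972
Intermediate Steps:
U(x) = -2*√x
U(11)/236 - 1*(-39) = -2*√11/236 - 1*(-39) = -2*√11*(1/236) + 39 = -√11/118 + 39 = 39 - √11/118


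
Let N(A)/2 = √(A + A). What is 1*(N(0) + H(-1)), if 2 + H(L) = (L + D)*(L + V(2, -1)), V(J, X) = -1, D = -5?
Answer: 10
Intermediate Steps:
N(A) = 2*√2*√A (N(A) = 2*√(A + A) = 2*√(2*A) = 2*(√2*√A) = 2*√2*√A)
H(L) = -2 + (-1 + L)*(-5 + L) (H(L) = -2 + (L - 5)*(L - 1) = -2 + (-5 + L)*(-1 + L) = -2 + (-1 + L)*(-5 + L))
1*(N(0) + H(-1)) = 1*(2*√2*√0 + (3 + (-1)² - 6*(-1))) = 1*(2*√2*0 + (3 + 1 + 6)) = 1*(0 + 10) = 1*10 = 10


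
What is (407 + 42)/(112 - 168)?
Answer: -449/56 ≈ -8.0179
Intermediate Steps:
(407 + 42)/(112 - 168) = 449/(-56) = 449*(-1/56) = -449/56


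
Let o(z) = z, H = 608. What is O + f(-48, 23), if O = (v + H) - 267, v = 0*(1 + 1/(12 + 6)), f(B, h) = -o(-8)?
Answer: 349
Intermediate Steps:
f(B, h) = 8 (f(B, h) = -1*(-8) = 8)
v = 0 (v = 0*(1 + 1/18) = 0*(19/18) = 0)
O = 341 (O = (0 + 608) - 267 = 608 - 267 = 341)
O + f(-48, 23) = 341 + 8 = 349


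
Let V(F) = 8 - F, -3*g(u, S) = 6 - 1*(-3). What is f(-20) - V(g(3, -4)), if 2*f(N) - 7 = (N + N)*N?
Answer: 785/2 ≈ 392.50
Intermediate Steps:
g(u, S) = -3 (g(u, S) = -(6 - 1*(-3))/3 = -(6 + 3)/3 = -⅓*9 = -3)
f(N) = 7/2 + N² (f(N) = 7/2 + ((N + N)*N)/2 = 7/2 + ((2*N)*N)/2 = 7/2 + (2*N²)/2 = 7/2 + N²)
f(-20) - V(g(3, -4)) = (7/2 + (-20)²) - (8 - 1*(-3)) = (7/2 + 400) - (8 + 3) = 807/2 - 1*11 = 807/2 - 11 = 785/2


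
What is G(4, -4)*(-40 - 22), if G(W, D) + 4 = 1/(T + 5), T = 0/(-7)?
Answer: 1178/5 ≈ 235.60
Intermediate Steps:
T = 0 (T = 0*(-1/7) = 0)
G(W, D) = -19/5 (G(W, D) = -4 + 1/(0 + 5) = -4 + 1/5 = -19/5)
G(4, -4)*(-40 - 22) = -19*(-40 - 22)/5 = -19/5*(-62) = 1178/5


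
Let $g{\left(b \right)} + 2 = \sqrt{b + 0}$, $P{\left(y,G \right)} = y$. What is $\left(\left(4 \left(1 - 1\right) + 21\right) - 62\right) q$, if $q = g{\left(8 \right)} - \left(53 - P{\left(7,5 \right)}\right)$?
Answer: $1968 - 82 \sqrt{2} \approx 1852.0$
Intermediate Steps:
$g{\left(b \right)} = -2 + \sqrt{b}$ ($g{\left(b \right)} = -2 + \sqrt{b + 0} = -2 + \sqrt{b}$)
$q = -48 + 2 \sqrt{2}$ ($q = \left(-2 + \sqrt{8}\right) - \left(53 - 7\right) = \left(-2 + 2 \sqrt{2}\right) - \left(53 - 7\right) = \left(-2 + 2 \sqrt{2}\right) - 46 = -48 + 2 \sqrt{2} \approx -45.172$)
$\left(\left(4 \left(1 - 1\right) + 21\right) - 62\right) q = \left(\left(4 \left(1 - 1\right) + 21\right) - 62\right) \left(-48 + 2 \sqrt{2}\right) = \left(\left(4 \cdot 0 + 21\right) - 62\right) \left(-48 + 2 \sqrt{2}\right) = \left(\left(0 + 21\right) - 62\right) \left(-48 + 2 \sqrt{2}\right) = \left(21 - 62\right) \left(-48 + 2 \sqrt{2}\right) = - 41 \left(-48 + 2 \sqrt{2}\right) = 1968 - 82 \sqrt{2}$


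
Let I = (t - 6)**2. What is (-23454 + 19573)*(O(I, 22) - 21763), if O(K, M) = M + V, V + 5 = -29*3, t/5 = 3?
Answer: 84733873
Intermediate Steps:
t = 15 (t = 5*3 = 15)
I = 81 (I = (15 - 6)**2 = 9**2 = 81)
V = -92 (V = -5 - 29*3 = -5 - 87 = -92)
O(K, M) = -92 + M (O(K, M) = M - 92 = -92 + M)
(-23454 + 19573)*(O(I, 22) - 21763) = (-23454 + 19573)*((-92 + 22) - 21763) = -3881*(-70 - 21763) = -3881*(-21833) = 84733873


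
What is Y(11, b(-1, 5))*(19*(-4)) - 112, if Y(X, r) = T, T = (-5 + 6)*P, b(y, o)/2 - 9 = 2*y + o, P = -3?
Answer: 116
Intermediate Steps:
b(y, o) = 18 + 2*o + 4*y (b(y, o) = 18 + 2*(2*y + o) = 18 + 2*(o + 2*y) = 18 + (2*o + 4*y) = 18 + 2*o + 4*y)
T = -3 (T = (-5 + 6)*(-3) = 1*(-3) = -3)
Y(X, r) = -3
Y(11, b(-1, 5))*(19*(-4)) - 112 = -57*(-4) - 112 = -3*(-76) - 112 = 228 - 112 = 116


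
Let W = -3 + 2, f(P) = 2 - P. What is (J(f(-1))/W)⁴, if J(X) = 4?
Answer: 256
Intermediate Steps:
W = -1
(J(f(-1))/W)⁴ = (4/(-1))⁴ = (4*(-1))⁴ = (-4)⁴ = 256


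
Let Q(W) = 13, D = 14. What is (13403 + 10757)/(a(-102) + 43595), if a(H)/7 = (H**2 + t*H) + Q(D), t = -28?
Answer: 12080/68253 ≈ 0.17699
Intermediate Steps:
a(H) = 91 - 196*H + 7*H**2 (a(H) = 7*((H**2 - 28*H) + 13) = 7*(13 + H**2 - 28*H) = 91 - 196*H + 7*H**2)
(13403 + 10757)/(a(-102) + 43595) = (13403 + 10757)/((91 - 196*(-102) + 7*(-102)**2) + 43595) = 24160/((91 + 19992 + 7*10404) + 43595) = 24160/((91 + 19992 + 72828) + 43595) = 24160/(92911 + 43595) = 24160/136506 = 24160*(1/136506) = 12080/68253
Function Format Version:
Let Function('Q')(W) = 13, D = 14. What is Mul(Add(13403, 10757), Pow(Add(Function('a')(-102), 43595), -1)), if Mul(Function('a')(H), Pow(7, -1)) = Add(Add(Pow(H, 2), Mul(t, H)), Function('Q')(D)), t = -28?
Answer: Rational(12080, 68253) ≈ 0.17699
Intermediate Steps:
Function('a')(H) = Add(91, Mul(-196, H), Mul(7, Pow(H, 2))) (Function('a')(H) = Mul(7, Add(Add(Pow(H, 2), Mul(-28, H)), 13)) = Mul(7, Add(13, Pow(H, 2), Mul(-28, H))) = Add(91, Mul(-196, H), Mul(7, Pow(H, 2))))
Mul(Add(13403, 10757), Pow(Add(Function('a')(-102), 43595), -1)) = Mul(Add(13403, 10757), Pow(Add(Add(91, Mul(-196, -102), Mul(7, Pow(-102, 2))), 43595), -1)) = Mul(24160, Pow(Add(Add(91, 19992, Mul(7, 10404)), 43595), -1)) = Mul(24160, Pow(Add(Add(91, 19992, 72828), 43595), -1)) = Mul(24160, Pow(Add(92911, 43595), -1)) = Mul(24160, Pow(136506, -1)) = Mul(24160, Rational(1, 136506)) = Rational(12080, 68253)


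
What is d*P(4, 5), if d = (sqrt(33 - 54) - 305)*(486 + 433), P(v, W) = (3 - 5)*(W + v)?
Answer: 5045310 - 16542*I*sqrt(21) ≈ 5.0453e+6 - 75805.0*I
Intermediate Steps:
P(v, W) = -2*W - 2*v (P(v, W) = -2*(W + v) = -2*W - 2*v)
d = -280295 + 919*I*sqrt(21) (d = (sqrt(-21) - 305)*919 = (I*sqrt(21) - 305)*919 = (-305 + I*sqrt(21))*919 = -280295 + 919*I*sqrt(21) ≈ -2.803e+5 + 4211.4*I)
d*P(4, 5) = (-280295 + 919*I*sqrt(21))*(-2*5 - 2*4) = (-280295 + 919*I*sqrt(21))*(-10 - 8) = (-280295 + 919*I*sqrt(21))*(-18) = 5045310 - 16542*I*sqrt(21)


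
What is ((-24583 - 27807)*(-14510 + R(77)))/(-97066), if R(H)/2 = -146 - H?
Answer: -391772420/48533 ≈ -8072.3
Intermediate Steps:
R(H) = -292 - 2*H (R(H) = 2*(-146 - H) = -292 - 2*H)
((-24583 - 27807)*(-14510 + R(77)))/(-97066) = ((-24583 - 27807)*(-14510 + (-292 - 2*77)))/(-97066) = -52390*(-14510 + (-292 - 154))*(-1/97066) = -52390*(-14510 - 446)*(-1/97066) = -52390*(-14956)*(-1/97066) = 783544840*(-1/97066) = -391772420/48533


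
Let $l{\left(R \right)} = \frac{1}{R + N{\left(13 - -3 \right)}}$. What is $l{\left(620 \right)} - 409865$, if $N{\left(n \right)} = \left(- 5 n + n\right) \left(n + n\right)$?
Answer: $- \frac{585287221}{1428} \approx -4.0987 \cdot 10^{5}$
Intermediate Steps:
$N{\left(n \right)} = - 8 n^{2}$ ($N{\left(n \right)} = - 4 n 2 n = - 8 n^{2}$)
$l{\left(R \right)} = \frac{1}{-2048 + R}$ ($l{\left(R \right)} = \frac{1}{R - 8 \left(13 - -3\right)^{2}} = \frac{1}{R - 8 \left(13 + 3\right)^{2}} = \frac{1}{R - 8 \cdot 16^{2}} = \frac{1}{R - 2048} = \frac{1}{-2048 + R}$)
$l{\left(620 \right)} - 409865 = \frac{1}{-2048 + 620} - 409865 = \frac{1}{-1428} - 409865 = - \frac{1}{1428} - 409865 = - \frac{585287221}{1428}$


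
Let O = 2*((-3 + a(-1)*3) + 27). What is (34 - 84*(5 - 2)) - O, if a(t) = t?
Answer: -260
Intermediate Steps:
O = 42 (O = 2*((-3 - 1*3) + 27) = 2*((-3 - 3) + 27) = 2*(-6 + 27) = 2*21 = 42)
(34 - 84*(5 - 2)) - O = (34 - 84*(5 - 2)) - 1*42 = (34 - 84*3) - 42 = (34 - 21*12) - 42 = (34 - 252) - 42 = -218 - 42 = -260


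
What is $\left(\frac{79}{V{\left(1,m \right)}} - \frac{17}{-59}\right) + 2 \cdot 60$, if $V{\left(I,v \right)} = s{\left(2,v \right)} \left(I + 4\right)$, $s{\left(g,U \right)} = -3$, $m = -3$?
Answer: $\frac{101794}{885} \approx 115.02$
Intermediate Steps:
$V{\left(I,v \right)} = -12 - 3 I$ ($V{\left(I,v \right)} = - 3 \left(I + 4\right) = - 3 \left(4 + I\right) = -12 - 3 I$)
$\left(\frac{79}{V{\left(1,m \right)}} - \frac{17}{-59}\right) + 2 \cdot 60 = \left(\frac{79}{-12 - 3} - \frac{17}{-59}\right) + 2 \cdot 60 = \left(\frac{79}{-12 - 3} - - \frac{17}{59}\right) + 120 = \left(\frac{79}{-15} + \frac{17}{59}\right) + 120 = \left(79 \left(- \frac{1}{15}\right) + \frac{17}{59}\right) + 120 = \left(- \frac{79}{15} + \frac{17}{59}\right) + 120 = - \frac{4406}{885} + 120 = \frac{101794}{885}$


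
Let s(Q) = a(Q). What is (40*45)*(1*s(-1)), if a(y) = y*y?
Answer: 1800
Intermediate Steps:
a(y) = y²
s(Q) = Q²
(40*45)*(1*s(-1)) = (40*45)*(1*(-1)²) = 1800*(1*1) = 1800*1 = 1800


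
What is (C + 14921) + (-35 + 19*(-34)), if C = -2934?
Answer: 11306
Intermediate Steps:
(C + 14921) + (-35 + 19*(-34)) = (-2934 + 14921) + (-35 + 19*(-34)) = 11987 + (-35 - 646) = 11987 - 681 = 11306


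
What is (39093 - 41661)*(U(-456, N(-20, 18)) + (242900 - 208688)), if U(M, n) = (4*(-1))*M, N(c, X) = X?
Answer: -92540448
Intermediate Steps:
U(M, n) = -4*M
(39093 - 41661)*(U(-456, N(-20, 18)) + (242900 - 208688)) = (39093 - 41661)*(-4*(-456) + (242900 - 208688)) = -2568*(1824 + 34212) = -2568*36036 = -92540448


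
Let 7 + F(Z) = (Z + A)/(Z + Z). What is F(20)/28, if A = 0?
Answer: -13/56 ≈ -0.23214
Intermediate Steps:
F(Z) = -13/2 (F(Z) = -7 + (Z + 0)/(Z + Z) = -7 + Z/((2*Z)) = -7 + Z*(1/(2*Z)) = -7 + 1/2 = -13/2)
F(20)/28 = -13/2/28 = -13/2*1/28 = -13/56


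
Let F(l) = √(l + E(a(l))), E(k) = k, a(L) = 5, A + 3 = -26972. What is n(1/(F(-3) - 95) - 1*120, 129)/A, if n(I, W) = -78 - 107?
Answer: 37/5395 ≈ 0.0068582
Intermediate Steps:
A = -26975 (A = -3 - 26972 = -26975)
F(l) = √(5 + l) (F(l) = √(l + 5) = √(5 + l))
n(I, W) = -185
n(1/(F(-3) - 95) - 1*120, 129)/A = -185/(-26975) = -185*(-1/26975) = 37/5395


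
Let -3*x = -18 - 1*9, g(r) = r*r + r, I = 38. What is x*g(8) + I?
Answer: 686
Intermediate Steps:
g(r) = r + r² (g(r) = r² + r = r + r²)
x = 9 (x = -(-18 - 1*9)/3 = -(-18 - 9)/3 = -⅓*(-27) = 9)
x*g(8) + I = 9*(8*(1 + 8)) + 38 = 9*(8*9) + 38 = 9*72 + 38 = 648 + 38 = 686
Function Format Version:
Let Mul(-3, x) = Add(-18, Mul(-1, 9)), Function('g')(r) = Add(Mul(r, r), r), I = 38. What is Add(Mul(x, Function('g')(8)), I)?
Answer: 686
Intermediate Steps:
Function('g')(r) = Add(r, Pow(r, 2)) (Function('g')(r) = Add(Pow(r, 2), r) = Add(r, Pow(r, 2)))
x = 9 (x = Mul(Rational(-1, 3), Add(-18, Mul(-1, 9))) = Mul(Rational(-1, 3), Add(-18, -9)) = Mul(Rational(-1, 3), -27) = 9)
Add(Mul(x, Function('g')(8)), I) = Add(Mul(9, Mul(8, Add(1, 8))), 38) = Add(Mul(9, Mul(8, 9)), 38) = Add(Mul(9, 72), 38) = Add(648, 38) = 686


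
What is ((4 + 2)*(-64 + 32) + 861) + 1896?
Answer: 2565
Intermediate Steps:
((4 + 2)*(-64 + 32) + 861) + 1896 = (6*(-32) + 861) + 1896 = (-192 + 861) + 1896 = 669 + 1896 = 2565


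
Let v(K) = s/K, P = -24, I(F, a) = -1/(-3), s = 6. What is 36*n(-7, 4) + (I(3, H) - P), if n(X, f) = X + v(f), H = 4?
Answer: -521/3 ≈ -173.67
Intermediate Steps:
I(F, a) = ⅓ (I(F, a) = -1*(-⅓) = ⅓)
v(K) = 6/K
n(X, f) = X + 6/f
36*n(-7, 4) + (I(3, H) - P) = 36*(-7 + 6/4) + (⅓ - 1*(-24)) = 36*(-7 + 6*(¼)) + (⅓ + 24) = 36*(-7 + 3/2) + 73/3 = 36*(-11/2) + 73/3 = -198 + 73/3 = -521/3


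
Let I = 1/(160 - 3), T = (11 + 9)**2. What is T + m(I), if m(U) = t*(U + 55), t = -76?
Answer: -593536/157 ≈ -3780.5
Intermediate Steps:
T = 400 (T = 20**2 = 400)
I = 1/157 ≈ 0.0063694
m(U) = -4180 - 76*U (m(U) = -76*(U + 55) = -76*(55 + U) = -4180 - 76*U)
T + m(I) = 400 + (-4180 - 76*1/157) = 400 + (-4180 - 76/157) = 400 - 656336/157 = -593536/157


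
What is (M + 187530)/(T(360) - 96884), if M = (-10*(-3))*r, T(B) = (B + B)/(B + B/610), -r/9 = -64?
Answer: -62569455/29597452 ≈ -2.1140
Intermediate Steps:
r = 576 (r = -9*(-64) = 576)
T(B) = 1220/611 (T(B) = (2*B)/(B + B*(1/610)) = (2*B)/(B + B/610) = (2*B)/((611*B/610)) = (2*B)*(610/(611*B)) = 1220/611)
M = 17280 (M = -10*(-3)*576 = 30*576 = 17280)
(M + 187530)/(T(360) - 96884) = (17280 + 187530)/(1220/611 - 96884) = 204810/(-59194904/611) = 204810*(-611/59194904) = -62569455/29597452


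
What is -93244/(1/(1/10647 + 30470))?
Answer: -30249667501204/10647 ≈ -2.8411e+9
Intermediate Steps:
-93244/(1/(1/10647 + 30470)) = -93244/(1/(324414091/10647)) = -93244/10647/324414091 = -93244*324414091/10647 = -30249667501204/10647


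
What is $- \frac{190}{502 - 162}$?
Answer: $- \frac{19}{34} \approx -0.55882$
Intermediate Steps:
$- \frac{190}{502 - 162} = - \frac{190}{340} = \left(-190\right) \frac{1}{340} = - \frac{19}{34}$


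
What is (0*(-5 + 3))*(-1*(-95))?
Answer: 0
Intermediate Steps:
(0*(-5 + 3))*(-1*(-95)) = (0*(-2))*95 = 0*95 = 0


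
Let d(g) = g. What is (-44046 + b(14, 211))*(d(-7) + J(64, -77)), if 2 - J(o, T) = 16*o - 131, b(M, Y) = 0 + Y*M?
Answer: 36900616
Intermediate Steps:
b(M, Y) = M*Y (b(M, Y) = 0 + M*Y = M*Y)
J(o, T) = 133 - 16*o (J(o, T) = 2 - (16*o - 131) = 2 - (-131 + 16*o) = 2 + (131 - 16*o) = 133 - 16*o)
(-44046 + b(14, 211))*(d(-7) + J(64, -77)) = (-44046 + 14*211)*(-7 + (133 - 16*64)) = (-44046 + 2954)*(-7 + (133 - 1024)) = -41092*(-7 - 891) = -41092*(-898) = 36900616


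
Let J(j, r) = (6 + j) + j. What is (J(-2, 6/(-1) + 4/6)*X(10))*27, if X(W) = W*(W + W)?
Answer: 10800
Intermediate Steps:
X(W) = 2*W² (X(W) = W*(2*W) = 2*W²)
J(j, r) = 6 + 2*j
(J(-2, 6/(-1) + 4/6)*X(10))*27 = ((6 + 2*(-2))*(2*10²))*27 = ((6 - 4)*(2*100))*27 = (2*200)*27 = 400*27 = 10800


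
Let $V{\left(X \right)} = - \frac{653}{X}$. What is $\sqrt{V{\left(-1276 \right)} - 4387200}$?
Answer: $\frac{i \sqrt{1785783228493}}{638} \approx 2094.6 i$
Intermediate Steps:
$\sqrt{V{\left(-1276 \right)} - 4387200} = \sqrt{- \frac{653}{-1276} - 4387200} = \sqrt{\left(-653\right) \left(- \frac{1}{1276}\right) - 4387200} = \sqrt{\frac{653}{1276} - 4387200} = \sqrt{- \frac{5598066547}{1276}} = \frac{i \sqrt{1785783228493}}{638}$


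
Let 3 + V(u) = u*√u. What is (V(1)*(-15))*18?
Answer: 540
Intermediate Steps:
V(u) = -3 + u^(3/2) (V(u) = -3 + u*√u = -3 + u^(3/2))
(V(1)*(-15))*18 = ((-3 + 1^(3/2))*(-15))*18 = ((-3 + 1)*(-15))*18 = -2*(-15)*18 = 30*18 = 540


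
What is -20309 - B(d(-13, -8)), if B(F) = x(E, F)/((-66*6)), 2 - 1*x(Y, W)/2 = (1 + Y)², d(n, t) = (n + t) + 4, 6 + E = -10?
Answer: -4021405/198 ≈ -20310.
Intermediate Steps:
E = -16 (E = -6 - 10 = -16)
d(n, t) = 4 + n + t
x(Y, W) = 4 - 2*(1 + Y)²
B(F) = 223/198 (B(F) = (4 - 2*(1 - 16)²)/((-66*6)) = (4 - 2*(-15)²)/(-396) = (4 - 2*225)*(-1/396) = (4 - 450)*(-1/396) = -446*(-1/396) = 223/198)
-20309 - B(d(-13, -8)) = -20309 - 1*223/198 = -20309 - 223/198 = -4021405/198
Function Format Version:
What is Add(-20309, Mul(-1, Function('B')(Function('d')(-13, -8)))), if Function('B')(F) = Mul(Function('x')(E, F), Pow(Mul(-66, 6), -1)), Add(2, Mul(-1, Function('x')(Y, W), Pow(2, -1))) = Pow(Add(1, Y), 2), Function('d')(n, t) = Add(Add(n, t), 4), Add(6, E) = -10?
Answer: Rational(-4021405, 198) ≈ -20310.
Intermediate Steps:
E = -16 (E = Add(-6, -10) = -16)
Function('d')(n, t) = Add(4, n, t)
Function('x')(Y, W) = Add(4, Mul(-2, Pow(Add(1, Y), 2)))
Function('B')(F) = Rational(223, 198) (Function('B')(F) = Mul(Add(4, Mul(-2, Pow(Add(1, -16), 2))), Pow(Mul(-66, 6), -1)) = Mul(Add(4, Mul(-2, Pow(-15, 2))), Pow(-396, -1)) = Mul(Add(4, Mul(-2, 225)), Rational(-1, 396)) = Mul(Add(4, -450), Rational(-1, 396)) = Mul(-446, Rational(-1, 396)) = Rational(223, 198))
Add(-20309, Mul(-1, Function('B')(Function('d')(-13, -8)))) = Add(-20309, Mul(-1, Rational(223, 198))) = Add(-20309, Rational(-223, 198)) = Rational(-4021405, 198)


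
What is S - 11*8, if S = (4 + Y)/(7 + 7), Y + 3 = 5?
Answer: -613/7 ≈ -87.571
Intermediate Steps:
Y = 2 (Y = -3 + 5 = 2)
S = 3/7 (S = (4 + 2)/(7 + 7) = 6/14 = 6*(1/14) = 3/7 ≈ 0.42857)
S - 11*8 = 3/7 - 11*8 = 3/7 - 88 = -613/7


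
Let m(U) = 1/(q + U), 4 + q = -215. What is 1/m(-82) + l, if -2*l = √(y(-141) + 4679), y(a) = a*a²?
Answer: -301 - I*√2798542/2 ≈ -301.0 - 836.44*I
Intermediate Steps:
q = -219 (q = -4 - 215 = -219)
m(U) = 1/(-219 + U)
y(a) = a³
l = -I*√2798542/2 (l = -√((-141)³ + 4679)/2 = -√(-2803221 + 4679)/2 = -I*√2798542/2 ≈ -836.44*I)
1/m(-82) + l = 1/(1/(-219 - 82)) - I*√2798542/2 = 1/(1/(-301)) - I*√2798542/2 = 1/(-1/301) - I*√2798542/2 = -301 - I*√2798542/2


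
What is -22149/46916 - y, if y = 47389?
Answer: -2223324473/46916 ≈ -47390.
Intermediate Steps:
-22149/46916 - y = -22149/46916 - 1*47389 = -22149*1/46916 - 47389 = -22149/46916 - 47389 = -2223324473/46916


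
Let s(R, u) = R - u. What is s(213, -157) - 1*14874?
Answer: -14504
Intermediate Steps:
s(213, -157) - 1*14874 = (213 - 1*(-157)) - 1*14874 = (213 + 157) - 14874 = 370 - 14874 = -14504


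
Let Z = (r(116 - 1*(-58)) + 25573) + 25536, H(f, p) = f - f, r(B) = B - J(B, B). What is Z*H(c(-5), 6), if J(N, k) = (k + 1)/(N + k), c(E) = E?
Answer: 0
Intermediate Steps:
J(N, k) = (1 + k)/(N + k)
r(B) = B - (1 + B)/(2*B) (r(B) = B - (1 + B)/(B + B) = B - (1 + B)/(2*B))
H(f, p) = 0
Z = 17846309/348 (Z = ((-½ + (116 - 1*(-58)) - 1/(2*(116 - 1*(-58)))) + 25573) + 25536 = ((-½ + (116 + 58) - 1/(2*(116 + 58))) + 25573) + 25536 = ((-½ + 174 - ½/174) + 25573) + 25536 = ((-½ + 174 - ½*1/174) + 25573) + 25536 = ((-½ + 174 - 1/348) + 25573) + 25536 = (60377/348 + 25573) + 25536 = 8959781/348 + 25536 = 17846309/348 ≈ 51283.)
Z*H(c(-5), 6) = (17846309/348)*0 = 0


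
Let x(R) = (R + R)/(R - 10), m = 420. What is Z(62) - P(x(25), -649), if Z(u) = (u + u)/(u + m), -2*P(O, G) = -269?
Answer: -64705/482 ≈ -134.24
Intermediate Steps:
x(R) = 2*R/(-10 + R) (x(R) = (2*R)/(-10 + R) = 2*R/(-10 + R))
P(O, G) = 269/2 (P(O, G) = -½*(-269) = 269/2)
Z(u) = 2*u/(420 + u) (Z(u) = (u + u)/(u + 420) = (2*u)/(420 + u) = 2*u/(420 + u))
Z(62) - P(x(25), -649) = 2*62/(420 + 62) - 1*269/2 = 2*62/482 - 269/2 = 2*62*(1/482) - 269/2 = 62/241 - 269/2 = -64705/482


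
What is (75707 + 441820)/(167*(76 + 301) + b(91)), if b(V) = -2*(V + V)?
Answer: 57503/6955 ≈ 8.2679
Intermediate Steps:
b(V) = -4*V
(75707 + 441820)/(167*(76 + 301) + b(91)) = (75707 + 441820)/(167*(76 + 301) - 4*91) = 517527/(167*377 - 364) = 517527/(62959 - 364) = 517527/62595 = 517527*(1/62595) = 57503/6955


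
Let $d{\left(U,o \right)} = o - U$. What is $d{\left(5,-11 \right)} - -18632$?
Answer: $18616$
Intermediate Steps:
$d{\left(5,-11 \right)} - -18632 = \left(-11 - 5\right) - -18632 = \left(-11 - 5\right) + 18632 = -16 + 18632 = 18616$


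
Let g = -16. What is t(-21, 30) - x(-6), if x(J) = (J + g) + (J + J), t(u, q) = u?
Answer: 13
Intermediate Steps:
x(J) = -16 + 3*J (x(J) = (J - 16) + (J + J) = (-16 + J) + 2*J = -16 + 3*J)
t(-21, 30) - x(-6) = -21 - (-16 + 3*(-6)) = -21 - (-16 - 18) = -21 - 1*(-34) = -21 + 34 = 13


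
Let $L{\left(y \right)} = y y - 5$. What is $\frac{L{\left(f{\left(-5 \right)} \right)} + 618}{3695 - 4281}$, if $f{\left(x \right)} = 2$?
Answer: $- \frac{617}{586} \approx -1.0529$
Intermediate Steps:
$L{\left(y \right)} = -5 + y^{2}$ ($L{\left(y \right)} = y^{2} - 5 = -5 + y^{2}$)
$\frac{L{\left(f{\left(-5 \right)} \right)} + 618}{3695 - 4281} = \frac{\left(-5 + 2^{2}\right) + 618}{3695 - 4281} = \frac{\left(-5 + 4\right) + 618}{-586} = \left(-1 + 618\right) \left(- \frac{1}{586}\right) = 617 \left(- \frac{1}{586}\right) = - \frac{617}{586}$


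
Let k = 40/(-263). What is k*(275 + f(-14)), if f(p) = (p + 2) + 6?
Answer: -10760/263 ≈ -40.913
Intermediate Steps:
k = -40/263 (k = 40*(-1/263) = -40/263 ≈ -0.15209)
f(p) = 8 + p (f(p) = (2 + p) + 6 = 8 + p)
k*(275 + f(-14)) = -40*(275 + (8 - 14))/263 = -40*(275 - 6)/263 = -40/263*269 = -10760/263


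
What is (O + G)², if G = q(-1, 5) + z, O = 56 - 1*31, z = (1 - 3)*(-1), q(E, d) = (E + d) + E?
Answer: 900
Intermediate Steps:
q(E, d) = d + 2*E
z = 2 (z = -2*(-1) = 2)
O = 25 (O = 56 - 31 = 25)
G = 5 (G = (5 + 2*(-1)) + 2 = (5 - 2) + 2 = 3 + 2 = 5)
(O + G)² = (25 + 5)² = 30² = 900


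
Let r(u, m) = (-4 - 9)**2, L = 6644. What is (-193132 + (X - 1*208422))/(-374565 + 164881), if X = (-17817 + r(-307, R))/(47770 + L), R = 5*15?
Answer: 287502329/150128226 ≈ 1.9150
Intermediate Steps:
R = 75
r(u, m) = 169 (r(u, m) = (-13)**2 = 169)
X = -8824/27207 (X = (-17817 + 169)/(47770 + 6644) = -17648/54414 = -17648*1/54414 = -8824/27207 ≈ -0.32433)
(-193132 + (X - 1*208422))/(-374565 + 164881) = (-193132 + (-8824/27207 - 1*208422))/(-374565 + 164881) = (-193132 + (-8824/27207 - 208422))/(-209684) = (-193132 - 5670546178/27207)*(-1/209684) = -10925088502/27207*(-1/209684) = 287502329/150128226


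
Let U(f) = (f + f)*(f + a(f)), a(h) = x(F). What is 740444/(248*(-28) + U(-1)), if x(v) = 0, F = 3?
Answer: -370222/3471 ≈ -106.66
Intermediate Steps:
a(h) = 0
U(f) = 2*f² (U(f) = (f + f)*(f + 0) = (2*f)*f = 2*f²)
740444/(248*(-28) + U(-1)) = 740444/(248*(-28) + 2*(-1)²) = 740444/(-6944 + 2*1) = 740444/(-6944 + 2) = 740444/(-6942) = 740444*(-1/6942) = -370222/3471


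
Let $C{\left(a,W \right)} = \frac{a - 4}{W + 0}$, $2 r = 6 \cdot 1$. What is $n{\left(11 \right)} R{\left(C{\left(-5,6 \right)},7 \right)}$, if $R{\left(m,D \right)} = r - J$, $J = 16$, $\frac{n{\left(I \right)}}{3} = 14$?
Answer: $-546$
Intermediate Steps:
$n{\left(I \right)} = 42$ ($n{\left(I \right)} = 3 \cdot 14 = 42$)
$r = 3$ ($r = \frac{6 \cdot 1}{2} = \frac{1}{2} \cdot 6 = 3$)
$C{\left(a,W \right)} = \frac{-4 + a}{W}$
$R{\left(m,D \right)} = -13$ ($R{\left(m,D \right)} = 3 - 16 = -13$)
$n{\left(11 \right)} R{\left(C{\left(-5,6 \right)},7 \right)} = 42 \left(-13\right) = -546$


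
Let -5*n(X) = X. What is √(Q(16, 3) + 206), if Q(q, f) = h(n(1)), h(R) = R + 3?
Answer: 6*√145/5 ≈ 14.450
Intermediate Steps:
n(X) = -X/5
h(R) = 3 + R
Q(q, f) = 14/5 (Q(q, f) = 3 - ⅕*1 = 3 - ⅕ = 14/5)
√(Q(16, 3) + 206) = √(14/5 + 206) = √(1044/5) = 6*√145/5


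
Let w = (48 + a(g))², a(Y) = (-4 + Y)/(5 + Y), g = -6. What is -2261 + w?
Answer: 1103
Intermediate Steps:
a(Y) = (-4 + Y)/(5 + Y)
w = 3364 (w = (48 + (-4 - 6)/(5 - 6))² = (48 - 10/(-1))² = (48 - 1*(-10))² = (48 + 10)² = 58² = 3364)
-2261 + w = -2261 + 3364 = 1103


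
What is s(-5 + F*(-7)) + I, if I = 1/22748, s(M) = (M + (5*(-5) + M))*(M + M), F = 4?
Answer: 136624489/22748 ≈ 6006.0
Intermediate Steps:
s(M) = 2*M*(-25 + 2*M) (s(M) = (M + (-25 + M))*(2*M) = (-25 + 2*M)*(2*M) = 2*M*(-25 + 2*M))
I = 1/22748 ≈ 4.3960e-5
s(-5 + F*(-7)) + I = 2*(-5 + 4*(-7))*(-25 + 2*(-5 + 4*(-7))) + 1/22748 = 2*(-5 - 28)*(-25 + 2*(-5 - 28)) + 1/22748 = 2*(-33)*(-25 + 2*(-33)) + 1/22748 = 2*(-33)*(-25 - 66) + 1/22748 = 2*(-33)*(-91) + 1/22748 = 6006 + 1/22748 = 136624489/22748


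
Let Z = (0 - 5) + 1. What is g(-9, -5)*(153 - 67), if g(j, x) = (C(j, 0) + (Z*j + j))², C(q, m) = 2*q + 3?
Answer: 12384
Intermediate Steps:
C(q, m) = 3 + 2*q
Z = -4 (Z = -5 + 1 = -4)
g(j, x) = (3 - j)² (g(j, x) = ((3 + 2*j) + (-4*j + j))² = ((3 + 2*j) - 3*j)² = (3 - j)²)
g(-9, -5)*(153 - 67) = (3 - 1*(-9))²*(153 - 67) = (3 + 9)²*86 = 12²*86 = 144*86 = 12384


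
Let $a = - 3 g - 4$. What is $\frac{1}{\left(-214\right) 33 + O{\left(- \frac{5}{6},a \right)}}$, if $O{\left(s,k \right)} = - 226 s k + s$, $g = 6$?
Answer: $- \frac{6}{67237} \approx -8.9237 \cdot 10^{-5}$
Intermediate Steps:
$a = -22$ ($a = \left(-3\right) 6 - 4 = -18 - 4 = -22$)
$O{\left(s,k \right)} = s - 226 k s$ ($O{\left(s,k \right)} = - 226 k s + s = s - 226 k s$)
$\frac{1}{\left(-214\right) 33 + O{\left(- \frac{5}{6},a \right)}} = \frac{1}{\left(-214\right) 33 + - \frac{5}{6} \left(1 - -4972\right)} = \frac{1}{-7062 + \left(-5\right) \frac{1}{6} \left(1 + 4972\right)} = \frac{1}{-7062 - \frac{24865}{6}} = \frac{1}{- \frac{67237}{6}} = - \frac{6}{67237}$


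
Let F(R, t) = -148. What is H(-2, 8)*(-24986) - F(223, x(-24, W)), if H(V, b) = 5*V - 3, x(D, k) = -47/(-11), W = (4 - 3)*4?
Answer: 324966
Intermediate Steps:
W = 4 (W = 1*4 = 4)
x(D, k) = 47/11 (x(D, k) = -47*(-1/11) = 47/11)
H(V, b) = -3 + 5*V
H(-2, 8)*(-24986) - F(223, x(-24, W)) = (-3 + 5*(-2))*(-24986) - 1*(-148) = (-3 - 10)*(-24986) + 148 = -13*(-24986) + 148 = 324818 + 148 = 324966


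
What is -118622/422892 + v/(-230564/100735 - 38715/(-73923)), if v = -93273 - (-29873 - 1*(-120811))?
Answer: 96683549530928983771/926417314326654 ≈ 1.0436e+5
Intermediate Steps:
v = -184211 (v = -93273 - (-29873 + 120811) = -93273 - 1*90938 = -93273 - 90938 = -184211)
-118622/422892 + v/(-230564/100735 - 38715/(-73923)) = -118622/422892 - 184211/(-230564/100735 - 38715/(-73923)) = -118622*1/422892 - 184211/(-230564*1/100735 - 38715*(-1/73923)) = -59311/211446 - 184211/(-230564/100735 + 12905/24641) = -59311/211446 - 184211/(-4381342349/2482211135) = -59311/211446 - 184211*(-2482211135/4381342349) = -59311/211446 + 457250595389485/4381342349 = 96683549530928983771/926417314326654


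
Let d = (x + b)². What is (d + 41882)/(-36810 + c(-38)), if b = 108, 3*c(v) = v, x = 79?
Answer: -230553/110468 ≈ -2.0871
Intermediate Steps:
c(v) = v/3
d = 34969 (d = (79 + 108)² = 187² = 34969)
(d + 41882)/(-36810 + c(-38)) = (34969 + 41882)/(-36810 + (⅓)*(-38)) = 76851/(-36810 - 38/3) = 76851/(-110468/3) = 76851*(-3/110468) = -230553/110468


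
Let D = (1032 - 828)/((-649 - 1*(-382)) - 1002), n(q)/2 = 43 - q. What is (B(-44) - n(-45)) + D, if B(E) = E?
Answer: -93128/423 ≈ -220.16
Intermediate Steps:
n(q) = 86 - 2*q (n(q) = 2*(43 - q) = 86 - 2*q)
D = -68/423 (D = 204/((-649 + 382) - 1002) = 204/(-267 - 1002) = 204/(-1269) = 204*(-1/1269) = -68/423 ≈ -0.16076)
(B(-44) - n(-45)) + D = (-44 - (86 - 2*(-45))) - 68/423 = (-44 - (86 + 90)) - 68/423 = (-44 - 1*176) - 68/423 = (-44 - 176) - 68/423 = -220 - 68/423 = -93128/423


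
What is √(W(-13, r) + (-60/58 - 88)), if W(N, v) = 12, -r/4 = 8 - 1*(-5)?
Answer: I*√64786/29 ≈ 8.7769*I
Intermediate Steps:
r = -52 (r = -4*(8 - 1*(-5)) = -4*(8 + 5) = -4*13 = -52)
√(W(-13, r) + (-60/58 - 88)) = √(12 + (-60/58 - 88)) = √(12 + (-60*1/58 - 88)) = √(12 + (-30/29 - 88)) = √(12 - 2582/29) = √(-2234/29) = I*√64786/29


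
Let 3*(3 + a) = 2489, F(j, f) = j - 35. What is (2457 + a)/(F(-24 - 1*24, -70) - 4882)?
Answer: -9851/14895 ≈ -0.66136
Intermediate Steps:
F(j, f) = -35 + j
a = 2480/3 (a = -3 + (⅓)*2489 = -3 + 2489/3 = 2480/3 ≈ 826.67)
(2457 + a)/(F(-24 - 1*24, -70) - 4882) = (2457 + 2480/3)/((-35 + (-24 - 1*24)) - 4882) = 9851/(3*((-35 + (-24 - 24)) - 4882)) = 9851/(3*((-35 - 48) - 4882)) = 9851/(3*(-83 - 4882)) = (9851/3)/(-4965) = (9851/3)*(-1/4965) = -9851/14895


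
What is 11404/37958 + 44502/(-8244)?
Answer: -132932695/26077146 ≈ -5.0977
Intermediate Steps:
11404/37958 + 44502/(-8244) = 11404*(1/37958) + 44502*(-1/8244) = 5702/18979 - 7417/1374 = -132932695/26077146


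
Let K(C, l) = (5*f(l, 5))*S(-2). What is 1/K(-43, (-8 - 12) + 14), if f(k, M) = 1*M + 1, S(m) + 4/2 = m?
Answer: -1/120 ≈ -0.0083333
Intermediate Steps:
S(m) = -2 + m
f(k, M) = 1 + M (f(k, M) = M + 1 = 1 + M)
K(C, l) = -120 (K(C, l) = (5*(1 + 5))*(-2 - 2) = (5*6)*(-4) = 30*(-4) = -120)
1/K(-43, (-8 - 12) + 14) = 1/(-120) = -1/120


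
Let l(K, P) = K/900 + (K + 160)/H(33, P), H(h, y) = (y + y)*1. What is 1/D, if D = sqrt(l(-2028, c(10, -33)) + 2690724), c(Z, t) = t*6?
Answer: 15*sqrt(73255027978)/6659547998 ≈ 0.00060963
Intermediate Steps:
H(h, y) = 2*y (H(h, y) = (2*y)*1 = 2*y)
c(Z, t) = 6*t
l(K, P) = K/900 + (160 + K)/(2*P) (l(K, P) = K/900 + (K + 160)/((2*P)) = K*(1/900) + (160 + K)*(1/(2*P)) = K/900 + (160 + K)/(2*P))
D = sqrt(73255027978)/165 (D = sqrt((72000 + 450*(-2028) - 12168*(-33))/(900*((6*(-33)))) + 2690724) = sqrt((1/900)*(72000 - 912600 - 2028*(-198))/(-198) + 2690724) = sqrt((1/900)*(-1/198)*(72000 - 912600 + 401544) + 2690724) = sqrt((1/900)*(-1/198)*(-439056) + 2690724) = sqrt(6098/2475 + 2690724) = sqrt(6659547998/2475) = sqrt(73255027978)/165 ≈ 1640.3)
1/D = 1/(sqrt(73255027978)/165) = 15*sqrt(73255027978)/6659547998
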